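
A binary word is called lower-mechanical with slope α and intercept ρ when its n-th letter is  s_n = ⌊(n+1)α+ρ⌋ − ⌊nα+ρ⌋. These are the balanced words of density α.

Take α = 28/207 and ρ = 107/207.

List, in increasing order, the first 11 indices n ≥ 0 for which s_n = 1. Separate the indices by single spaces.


3 10 18 25 33 40 47 55 62 70 77

n=0: ⌊135/207⌋−⌊107/207⌋ = 0−0 = 0
n=1: ⌊163/207⌋−⌊135/207⌋ = 0−0 = 0
  …
n=3: ⌊219/207⌋−⌊191/207⌋ = 1−0 = 1  ← one
n=4: ⌊247/207⌋−⌊219/207⌋ = 1−1 = 0
n=5: ⌊275/207⌋−⌊247/207⌋ = 1−1 = 0
  …
n=10: ⌊415/207⌋−⌊387/207⌋ = 2−1 = 1  ← one
n=11: ⌊443/207⌋−⌊415/207⌋ = 2−2 = 0
n=12: ⌊471/207⌋−⌊443/207⌋ = 2−2 = 0
  …
n=18: ⌊639/207⌋−⌊611/207⌋ = 3−2 = 1  ← one
n=19: ⌊667/207⌋−⌊639/207⌋ = 3−3 = 0
n=20: ⌊695/207⌋−⌊667/207⌋ = 3−3 = 0
  …
n=25: ⌊835/207⌋−⌊807/207⌋ = 4−3 = 1  ← one
n=26: ⌊863/207⌋−⌊835/207⌋ = 4−4 = 0
n=27: ⌊891/207⌋−⌊863/207⌋ = 4−4 = 0
  …
n=33: ⌊1059/207⌋−⌊1031/207⌋ = 5−4 = 1  ← one
n=34: ⌊1087/207⌋−⌊1059/207⌋ = 5−5 = 0
n=35: ⌊1115/207⌋−⌊1087/207⌋ = 5−5 = 0
  …
n=40: ⌊1255/207⌋−⌊1227/207⌋ = 6−5 = 1  ← one
n=41: ⌊1283/207⌋−⌊1255/207⌋ = 6−6 = 0
n=42: ⌊1311/207⌋−⌊1283/207⌋ = 6−6 = 0
  …
n=47: ⌊1451/207⌋−⌊1423/207⌋ = 7−6 = 1  ← one
n=48: ⌊1479/207⌋−⌊1451/207⌋ = 7−7 = 0
n=49: ⌊1507/207⌋−⌊1479/207⌋ = 7−7 = 0
  …
n=55: ⌊1675/207⌋−⌊1647/207⌋ = 8−7 = 1  ← one
n=56: ⌊1703/207⌋−⌊1675/207⌋ = 8−8 = 0
n=57: ⌊1731/207⌋−⌊1703/207⌋ = 8−8 = 0
  …
n=62: ⌊1871/207⌋−⌊1843/207⌋ = 9−8 = 1  ← one
n=63: ⌊1899/207⌋−⌊1871/207⌋ = 9−9 = 0
n=64: ⌊1927/207⌋−⌊1899/207⌋ = 9−9 = 0
  …
n=70: ⌊2095/207⌋−⌊2067/207⌋ = 10−9 = 1  ← one
n=71: ⌊2123/207⌋−⌊2095/207⌋ = 10−10 = 0
n=72: ⌊2151/207⌋−⌊2123/207⌋ = 10−10 = 0
  …
n=77: ⌊2291/207⌋−⌊2263/207⌋ = 11−10 = 1  ← one
positions of the first 11 ones: 3 10 18 25 33 40 47 55 62 70 77


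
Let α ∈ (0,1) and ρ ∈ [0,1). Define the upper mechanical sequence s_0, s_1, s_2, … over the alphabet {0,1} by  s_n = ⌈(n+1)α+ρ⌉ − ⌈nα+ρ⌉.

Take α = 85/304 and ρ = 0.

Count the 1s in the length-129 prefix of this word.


37

#1s = Σ_{n=0}^{128} s_n = Σ_{n=0}^{128} (⌈(n+1)α+ρ⌉ − ⌈nα+ρ⌉)
the sum telescopes: every ⌈nα+ρ⌉ with 0 < n < 129 appears once with + and once with −, leaving ⌈129α+ρ⌉ − ⌈0·α+ρ⌉
129α + ρ = (129·85) / 304 = 10965/304
ρ = 0/304
⌈10965/304⌉ = 37,  ⌈0/304⌉ = 0
#1s = 37 − 0 = 37


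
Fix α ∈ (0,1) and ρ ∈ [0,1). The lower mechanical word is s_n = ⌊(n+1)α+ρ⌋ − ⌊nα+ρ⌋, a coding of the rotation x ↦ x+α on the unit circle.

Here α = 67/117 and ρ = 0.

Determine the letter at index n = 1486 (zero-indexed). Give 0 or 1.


1

(n+1)α + ρ = (1487·67) / 117 = 99629/117
nα + ρ     = (1486·67) / 117 = 99562/117
⌊99629/117⌋ = 851,  ⌊99562/117⌋ = 850
s_{1486} = 851 − 850 = 1


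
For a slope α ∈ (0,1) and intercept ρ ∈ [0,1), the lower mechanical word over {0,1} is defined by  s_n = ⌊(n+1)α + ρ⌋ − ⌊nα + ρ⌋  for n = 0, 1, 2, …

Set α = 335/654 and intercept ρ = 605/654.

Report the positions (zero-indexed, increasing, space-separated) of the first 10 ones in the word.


0 2 4 6 7 9 11 13 15 17

n=0: ⌊940/654⌋−⌊605/654⌋ = 1−0 = 1  ← one
n=1: ⌊1275/654⌋−⌊940/654⌋ = 1−1 = 0
n=2: ⌊1610/654⌋−⌊1275/654⌋ = 2−1 = 1  ← one
n=3: ⌊1945/654⌋−⌊1610/654⌋ = 2−2 = 0
n=4: ⌊2280/654⌋−⌊1945/654⌋ = 3−2 = 1  ← one
n=5: ⌊2615/654⌋−⌊2280/654⌋ = 3−3 = 0
n=6: ⌊2950/654⌋−⌊2615/654⌋ = 4−3 = 1  ← one
n=7: ⌊3285/654⌋−⌊2950/654⌋ = 5−4 = 1  ← one
n=8: ⌊3620/654⌋−⌊3285/654⌋ = 5−5 = 0
n=9: ⌊3955/654⌋−⌊3620/654⌋ = 6−5 = 1  ← one
n=10: ⌊4290/654⌋−⌊3955/654⌋ = 6−6 = 0
n=11: ⌊4625/654⌋−⌊4290/654⌋ = 7−6 = 1  ← one
n=12: ⌊4960/654⌋−⌊4625/654⌋ = 7−7 = 0
n=13: ⌊5295/654⌋−⌊4960/654⌋ = 8−7 = 1  ← one
n=14: ⌊5630/654⌋−⌊5295/654⌋ = 8−8 = 0
n=15: ⌊5965/654⌋−⌊5630/654⌋ = 9−8 = 1  ← one
n=16: ⌊6300/654⌋−⌊5965/654⌋ = 9−9 = 0
n=17: ⌊6635/654⌋−⌊6300/654⌋ = 10−9 = 1  ← one
positions of the first 10 ones: 0 2 4 6 7 9 11 13 15 17


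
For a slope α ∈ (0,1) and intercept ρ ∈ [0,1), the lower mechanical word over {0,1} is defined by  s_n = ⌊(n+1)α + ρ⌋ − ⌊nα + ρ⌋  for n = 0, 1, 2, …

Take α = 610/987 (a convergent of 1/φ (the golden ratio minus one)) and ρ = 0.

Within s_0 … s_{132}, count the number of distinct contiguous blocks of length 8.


t_n = ⌊(n·610)/987⌋ for n = 0 … 133:
  n=0…9: ⌊0/987⌋=0 ⌊610/987⌋=0 ⌊1220/987⌋=1 ⌊1830/987⌋=1 ⌊2440/987⌋=2 ⌊3050/987⌋=3 ⌊3660/987⌋=3 ⌊4270/987⌋=4 ⌊4880/987⌋=4 ⌊5490/987⌋=5
  n=10…19: ⌊6100/987⌋=6 ⌊6710/987⌋=6 ⌊7320/987⌋=7 ⌊7930/987⌋=8 ⌊8540/987⌋=8 ⌊9150/987⌋=9 ⌊9760/987⌋=9 ⌊10370/987⌋=10 ⌊10980/987⌋=11 ⌊11590/987⌋=11
  n=20…29: ⌊12200/987⌋=12 ⌊12810/987⌋=12 ⌊13420/987⌋=13 ⌊14030/987⌋=14 ⌊14640/987⌋=14 ⌊15250/987⌋=15 ⌊15860/987⌋=16 ⌊16470/987⌋=16 ⌊17080/987⌋=17 ⌊17690/987⌋=17
  n=30…39: ⌊18300/987⌋=18 ⌊18910/987⌋=19 ⌊19520/987⌋=19 ⌊20130/987⌋=20 ⌊20740/987⌋=21 ⌊21350/987⌋=21 ⌊21960/987⌋=22 ⌊22570/987⌋=22 ⌊23180/987⌋=23 ⌊23790/987⌋=24
  n=40…49: ⌊24400/987⌋=24 ⌊25010/987⌋=25 ⌊25620/987⌋=25 ⌊26230/987⌋=26 ⌊26840/987⌋=27 ⌊27450/987⌋=27 ⌊28060/987⌋=28 ⌊28670/987⌋=29 ⌊29280/987⌋=29 ⌊29890/987⌋=30
  n=50…59: ⌊30500/987⌋=30 ⌊31110/987⌋=31 ⌊31720/987⌋=32 ⌊32330/987⌋=32 ⌊32940/987⌋=33 ⌊33550/987⌋=33 ⌊34160/987⌋=34 ⌊34770/987⌋=35 ⌊35380/987⌋=35 ⌊35990/987⌋=36
  n=60…69: ⌊36600/987⌋=37 ⌊37210/987⌋=37 ⌊37820/987⌋=38 ⌊38430/987⌋=38 ⌊39040/987⌋=39 ⌊39650/987⌋=40 ⌊40260/987⌋=40 ⌊40870/987⌋=41 ⌊41480/987⌋=42 ⌊42090/987⌋=42
  n=70…79: ⌊42700/987⌋=43 ⌊43310/987⌋=43 ⌊43920/987⌋=44 ⌊44530/987⌋=45 ⌊45140/987⌋=45 ⌊45750/987⌋=46 ⌊46360/987⌋=46 ⌊46970/987⌋=47 ⌊47580/987⌋=48 ⌊48190/987⌋=48
  n=80…89: ⌊48800/987⌋=49 ⌊49410/987⌋=50 ⌊50020/987⌋=50 ⌊50630/987⌋=51 ⌊51240/987⌋=51 ⌊51850/987⌋=52 ⌊52460/987⌋=53 ⌊53070/987⌋=53 ⌊53680/987⌋=54 ⌊54290/987⌋=55
  n=90…99: ⌊54900/987⌋=55 ⌊55510/987⌋=56 ⌊56120/987⌋=56 ⌊56730/987⌋=57 ⌊57340/987⌋=58 ⌊57950/987⌋=58 ⌊58560/987⌋=59 ⌊59170/987⌋=59 ⌊59780/987⌋=60 ⌊60390/987⌋=61
  n=100…109: ⌊61000/987⌋=61 ⌊61610/987⌋=62 ⌊62220/987⌋=63 ⌊62830/987⌋=63 ⌊63440/987⌋=64 ⌊64050/987⌋=64 ⌊64660/987⌋=65 ⌊65270/987⌋=66 ⌊65880/987⌋=66 ⌊66490/987⌋=67
  n=110…119: ⌊67100/987⌋=67 ⌊67710/987⌋=68 ⌊68320/987⌋=69 ⌊68930/987⌋=69 ⌊69540/987⌋=70 ⌊70150/987⌋=71 ⌊70760/987⌋=71 ⌊71370/987⌋=72 ⌊71980/987⌋=72 ⌊72590/987⌋=73
  n=120…129: ⌊73200/987⌋=74 ⌊73810/987⌋=74 ⌊74420/987⌋=75 ⌊75030/987⌋=76 ⌊75640/987⌋=76 ⌊76250/987⌋=77 ⌊76860/987⌋=77 ⌊77470/987⌋=78 ⌊78080/987⌋=79 ⌊78690/987⌋=79
  n=130…133: ⌊79300/987⌋=80 ⌊79910/987⌋=80 ⌊80520/987⌋=81 ⌊81130/987⌋=82
s_n = t_(n+1) − t_n for n = 0 … 132 gives
prefix = 0101101011011010110101101101011011010110101101101011010110110101101101011010110110101101101011010110110101101011011010110110101101011
slide a length-8 window over [0..7] … [125..132] (126 windows); first occurrence of each distinct factor:
  [  0..  7] 01011010
  [  1..  8] 10110101
  [  2..  9] 01101011
  [  3.. 10] 11010110
  [  4.. 11] 10101101
  [  5.. 12] 01011011
  [  6.. 13] 10110110
  [  7.. 14] 01101101
  [  8.. 15] 11011010
  (the other 117 windows repeat one of these)
distinct factors: {01011010, 01011011, 01101011, 01101101, 10101101, 10110101, 10110110, 11010110, 11011010}
count = 9  (Sturmian bound for length 8 is 9)

9


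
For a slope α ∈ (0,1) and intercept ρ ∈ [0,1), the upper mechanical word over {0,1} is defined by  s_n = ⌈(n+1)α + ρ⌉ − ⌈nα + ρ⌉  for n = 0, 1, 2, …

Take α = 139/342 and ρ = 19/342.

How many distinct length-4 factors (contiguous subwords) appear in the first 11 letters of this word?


5

t_n = ⌈(n·139+19)/342⌉ for n = 0 … 11:
  n=0…9: ⌈19/342⌉=1 ⌈158/342⌉=1 ⌈297/342⌉=1 ⌈436/342⌉=2 ⌈575/342⌉=2 ⌈714/342⌉=3 ⌈853/342⌉=3 ⌈992/342⌉=3 ⌈1131/342⌉=4 ⌈1270/342⌉=4
  n=10…11: ⌈1409/342⌉=5 ⌈1548/342⌉=5
s_n = t_(n+1) − t_n for n = 0 … 10 gives
prefix = 00101001010
slide a length-4 window over [0..3] … [7..10] (8 windows); first occurrence of each distinct factor:
  [  0..  3] 0010
  [  1..  4] 0101
  [  2..  5] 1010
  [  3..  6] 0100
  [  4..  7] 1001
  (the other 3 windows repeat one of these)
distinct factors: {0010, 0100, 0101, 1001, 1010}
count = 5  (Sturmian bound for length 4 is 5)


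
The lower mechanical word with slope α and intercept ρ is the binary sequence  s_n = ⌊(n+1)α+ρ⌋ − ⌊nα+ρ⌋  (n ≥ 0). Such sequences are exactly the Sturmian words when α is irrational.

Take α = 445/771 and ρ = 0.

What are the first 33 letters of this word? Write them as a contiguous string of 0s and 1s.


n=0: ⌊(1·445)/771⌋ − ⌊(0·445)/771⌋ = ⌊445/771⌋ − ⌊0/771⌋ = 0 − 0 = 0
n=1: ⌊(2·445)/771⌋ − ⌊(1·445)/771⌋ = ⌊890/771⌋ − ⌊445/771⌋ = 1 − 0 = 1
n=2: ⌊(3·445)/771⌋ − ⌊(2·445)/771⌋ = ⌊1335/771⌋ − ⌊890/771⌋ = 1 − 1 = 0
n=3: ⌊(4·445)/771⌋ − ⌊(3·445)/771⌋ = ⌊1780/771⌋ − ⌊1335/771⌋ = 2 − 1 = 1
n=4: ⌊(5·445)/771⌋ − ⌊(4·445)/771⌋ = ⌊2225/771⌋ − ⌊1780/771⌋ = 2 − 2 = 0
n=5: ⌊(6·445)/771⌋ − ⌊(5·445)/771⌋ = ⌊2670/771⌋ − ⌊2225/771⌋ = 3 − 2 = 1
n=6: ⌊(7·445)/771⌋ − ⌊(6·445)/771⌋ = ⌊3115/771⌋ − ⌊2670/771⌋ = 4 − 3 = 1
n=7: ⌊(8·445)/771⌋ − ⌊(7·445)/771⌋ = ⌊3560/771⌋ − ⌊3115/771⌋ = 4 − 4 = 0
n=8: ⌊(9·445)/771⌋ − ⌊(8·445)/771⌋ = ⌊4005/771⌋ − ⌊3560/771⌋ = 5 − 4 = 1
n=9: ⌊(10·445)/771⌋ − ⌊(9·445)/771⌋ = ⌊4450/771⌋ − ⌊4005/771⌋ = 5 − 5 = 0
n=10: ⌊(11·445)/771⌋ − ⌊(10·445)/771⌋ = ⌊4895/771⌋ − ⌊4450/771⌋ = 6 − 5 = 1
n=11: ⌊(12·445)/771⌋ − ⌊(11·445)/771⌋ = ⌊5340/771⌋ − ⌊4895/771⌋ = 6 − 6 = 0
n=12: ⌊(13·445)/771⌋ − ⌊(12·445)/771⌋ = ⌊5785/771⌋ − ⌊5340/771⌋ = 7 − 6 = 1
n=13: ⌊(14·445)/771⌋ − ⌊(13·445)/771⌋ = ⌊6230/771⌋ − ⌊5785/771⌋ = 8 − 7 = 1
n=14: ⌊(15·445)/771⌋ − ⌊(14·445)/771⌋ = ⌊6675/771⌋ − ⌊6230/771⌋ = 8 − 8 = 0
n=15: ⌊(16·445)/771⌋ − ⌊(15·445)/771⌋ = ⌊7120/771⌋ − ⌊6675/771⌋ = 9 − 8 = 1
n=16: ⌊(17·445)/771⌋ − ⌊(16·445)/771⌋ = ⌊7565/771⌋ − ⌊7120/771⌋ = 9 − 9 = 0
n=17: ⌊(18·445)/771⌋ − ⌊(17·445)/771⌋ = ⌊8010/771⌋ − ⌊7565/771⌋ = 10 − 9 = 1
n=18: ⌊(19·445)/771⌋ − ⌊(18·445)/771⌋ = ⌊8455/771⌋ − ⌊8010/771⌋ = 10 − 10 = 0
n=19: ⌊(20·445)/771⌋ − ⌊(19·445)/771⌋ = ⌊8900/771⌋ − ⌊8455/771⌋ = 11 − 10 = 1
n=20: ⌊(21·445)/771⌋ − ⌊(20·445)/771⌋ = ⌊9345/771⌋ − ⌊8900/771⌋ = 12 − 11 = 1
n=21: ⌊(22·445)/771⌋ − ⌊(21·445)/771⌋ = ⌊9790/771⌋ − ⌊9345/771⌋ = 12 − 12 = 0
n=22: ⌊(23·445)/771⌋ − ⌊(22·445)/771⌋ = ⌊10235/771⌋ − ⌊9790/771⌋ = 13 − 12 = 1
n=23: ⌊(24·445)/771⌋ − ⌊(23·445)/771⌋ = ⌊10680/771⌋ − ⌊10235/771⌋ = 13 − 13 = 0
n=24: ⌊(25·445)/771⌋ − ⌊(24·445)/771⌋ = ⌊11125/771⌋ − ⌊10680/771⌋ = 14 − 13 = 1
n=25: ⌊(26·445)/771⌋ − ⌊(25·445)/771⌋ = ⌊11570/771⌋ − ⌊11125/771⌋ = 15 − 14 = 1
n=26: ⌊(27·445)/771⌋ − ⌊(26·445)/771⌋ = ⌊12015/771⌋ − ⌊11570/771⌋ = 15 − 15 = 0
n=27: ⌊(28·445)/771⌋ − ⌊(27·445)/771⌋ = ⌊12460/771⌋ − ⌊12015/771⌋ = 16 − 15 = 1
n=28: ⌊(29·445)/771⌋ − ⌊(28·445)/771⌋ = ⌊12905/771⌋ − ⌊12460/771⌋ = 16 − 16 = 0
n=29: ⌊(30·445)/771⌋ − ⌊(29·445)/771⌋ = ⌊13350/771⌋ − ⌊12905/771⌋ = 17 − 16 = 1
n=30: ⌊(31·445)/771⌋ − ⌊(30·445)/771⌋ = ⌊13795/771⌋ − ⌊13350/771⌋ = 17 − 17 = 0
n=31: ⌊(32·445)/771⌋ − ⌊(31·445)/771⌋ = ⌊14240/771⌋ − ⌊13795/771⌋ = 18 − 17 = 1
n=32: ⌊(33·445)/771⌋ − ⌊(32·445)/771⌋ = ⌊14685/771⌋ − ⌊14240/771⌋ = 19 − 18 = 1

010101101010110101011010110101011


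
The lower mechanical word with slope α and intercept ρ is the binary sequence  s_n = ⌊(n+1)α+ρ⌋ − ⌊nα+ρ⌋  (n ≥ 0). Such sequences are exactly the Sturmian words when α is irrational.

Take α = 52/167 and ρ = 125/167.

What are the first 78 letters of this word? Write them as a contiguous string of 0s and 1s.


100010010010010010001001001001001000100100100100100010010010010001001001001001

n=0: ⌊(1·52+125)/167⌋ − ⌊(0·52+125)/167⌋ = ⌊177/167⌋ − ⌊125/167⌋ = 1 − 0 = 1
n=1: ⌊(2·52+125)/167⌋ − ⌊(1·52+125)/167⌋ = ⌊229/167⌋ − ⌊177/167⌋ = 1 − 1 = 0
n=2: ⌊(3·52+125)/167⌋ − ⌊(2·52+125)/167⌋ = ⌊281/167⌋ − ⌊229/167⌋ = 1 − 1 = 0
n=3: ⌊(4·52+125)/167⌋ − ⌊(3·52+125)/167⌋ = ⌊333/167⌋ − ⌊281/167⌋ = 1 − 1 = 0
n=4: ⌊(5·52+125)/167⌋ − ⌊(4·52+125)/167⌋ = ⌊385/167⌋ − ⌊333/167⌋ = 2 − 1 = 1
n=5: ⌊(6·52+125)/167⌋ − ⌊(5·52+125)/167⌋ = ⌊437/167⌋ − ⌊385/167⌋ = 2 − 2 = 0
n=6: ⌊(7·52+125)/167⌋ − ⌊(6·52+125)/167⌋ = ⌊489/167⌋ − ⌊437/167⌋ = 2 − 2 = 0
n=7: ⌊(8·52+125)/167⌋ − ⌊(7·52+125)/167⌋ = ⌊541/167⌋ − ⌊489/167⌋ = 3 − 2 = 1
n=8: ⌊(9·52+125)/167⌋ − ⌊(8·52+125)/167⌋ = ⌊593/167⌋ − ⌊541/167⌋ = 3 − 3 = 0
n=9: ⌊(10·52+125)/167⌋ − ⌊(9·52+125)/167⌋ = ⌊645/167⌋ − ⌊593/167⌋ = 3 − 3 = 0
n=10: ⌊(11·52+125)/167⌋ − ⌊(10·52+125)/167⌋ = ⌊697/167⌋ − ⌊645/167⌋ = 4 − 3 = 1
n=11: ⌊(12·52+125)/167⌋ − ⌊(11·52+125)/167⌋ = ⌊749/167⌋ − ⌊697/167⌋ = 4 − 4 = 0
n=12: ⌊(13·52+125)/167⌋ − ⌊(12·52+125)/167⌋ = ⌊801/167⌋ − ⌊749/167⌋ = 4 − 4 = 0
n=13: ⌊(14·52+125)/167⌋ − ⌊(13·52+125)/167⌋ = ⌊853/167⌋ − ⌊801/167⌋ = 5 − 4 = 1
n=14: ⌊(15·52+125)/167⌋ − ⌊(14·52+125)/167⌋ = ⌊905/167⌋ − ⌊853/167⌋ = 5 − 5 = 0
n=15: ⌊(16·52+125)/167⌋ − ⌊(15·52+125)/167⌋ = ⌊957/167⌋ − ⌊905/167⌋ = 5 − 5 = 0
n=16: ⌊(17·52+125)/167⌋ − ⌊(16·52+125)/167⌋ = ⌊1009/167⌋ − ⌊957/167⌋ = 6 − 5 = 1
n=17: ⌊(18·52+125)/167⌋ − ⌊(17·52+125)/167⌋ = ⌊1061/167⌋ − ⌊1009/167⌋ = 6 − 6 = 0
n=18: ⌊(19·52+125)/167⌋ − ⌊(18·52+125)/167⌋ = ⌊1113/167⌋ − ⌊1061/167⌋ = 6 − 6 = 0
n=19: ⌊(20·52+125)/167⌋ − ⌊(19·52+125)/167⌋ = ⌊1165/167⌋ − ⌊1113/167⌋ = 6 − 6 = 0
n=20: ⌊(21·52+125)/167⌋ − ⌊(20·52+125)/167⌋ = ⌊1217/167⌋ − ⌊1165/167⌋ = 7 − 6 = 1
n=21: ⌊(22·52+125)/167⌋ − ⌊(21·52+125)/167⌋ = ⌊1269/167⌋ − ⌊1217/167⌋ = 7 − 7 = 0
n=22: ⌊(23·52+125)/167⌋ − ⌊(22·52+125)/167⌋ = ⌊1321/167⌋ − ⌊1269/167⌋ = 7 − 7 = 0
n=23: ⌊(24·52+125)/167⌋ − ⌊(23·52+125)/167⌋ = ⌊1373/167⌋ − ⌊1321/167⌋ = 8 − 7 = 1
n=24: ⌊(25·52+125)/167⌋ − ⌊(24·52+125)/167⌋ = ⌊1425/167⌋ − ⌊1373/167⌋ = 8 − 8 = 0
n=25: ⌊(26·52+125)/167⌋ − ⌊(25·52+125)/167⌋ = ⌊1477/167⌋ − ⌊1425/167⌋ = 8 − 8 = 0
n=26: ⌊(27·52+125)/167⌋ − ⌊(26·52+125)/167⌋ = ⌊1529/167⌋ − ⌊1477/167⌋ = 9 − 8 = 1
n=27: ⌊(28·52+125)/167⌋ − ⌊(27·52+125)/167⌋ = ⌊1581/167⌋ − ⌊1529/167⌋ = 9 − 9 = 0
n=28: ⌊(29·52+125)/167⌋ − ⌊(28·52+125)/167⌋ = ⌊1633/167⌋ − ⌊1581/167⌋ = 9 − 9 = 0
n=29: ⌊(30·52+125)/167⌋ − ⌊(29·52+125)/167⌋ = ⌊1685/167⌋ − ⌊1633/167⌋ = 10 − 9 = 1
n=30: ⌊(31·52+125)/167⌋ − ⌊(30·52+125)/167⌋ = ⌊1737/167⌋ − ⌊1685/167⌋ = 10 − 10 = 0
n=31: ⌊(32·52+125)/167⌋ − ⌊(31·52+125)/167⌋ = ⌊1789/167⌋ − ⌊1737/167⌋ = 10 − 10 = 0
n=32: ⌊(33·52+125)/167⌋ − ⌊(32·52+125)/167⌋ = ⌊1841/167⌋ − ⌊1789/167⌋ = 11 − 10 = 1
n=33: ⌊(34·52+125)/167⌋ − ⌊(33·52+125)/167⌋ = ⌊1893/167⌋ − ⌊1841/167⌋ = 11 − 11 = 0
n=34: ⌊(35·52+125)/167⌋ − ⌊(34·52+125)/167⌋ = ⌊1945/167⌋ − ⌊1893/167⌋ = 11 − 11 = 0
n=35: ⌊(36·52+125)/167⌋ − ⌊(35·52+125)/167⌋ = ⌊1997/167⌋ − ⌊1945/167⌋ = 11 − 11 = 0
n=36: ⌊(37·52+125)/167⌋ − ⌊(36·52+125)/167⌋ = ⌊2049/167⌋ − ⌊1997/167⌋ = 12 − 11 = 1
n=37: ⌊(38·52+125)/167⌋ − ⌊(37·52+125)/167⌋ = ⌊2101/167⌋ − ⌊2049/167⌋ = 12 − 12 = 0
n=38: ⌊(39·52+125)/167⌋ − ⌊(38·52+125)/167⌋ = ⌊2153/167⌋ − ⌊2101/167⌋ = 12 − 12 = 0
n=39: ⌊(40·52+125)/167⌋ − ⌊(39·52+125)/167⌋ = ⌊2205/167⌋ − ⌊2153/167⌋ = 13 − 12 = 1
n=40: ⌊(41·52+125)/167⌋ − ⌊(40·52+125)/167⌋ = ⌊2257/167⌋ − ⌊2205/167⌋ = 13 − 13 = 0
n=41: ⌊(42·52+125)/167⌋ − ⌊(41·52+125)/167⌋ = ⌊2309/167⌋ − ⌊2257/167⌋ = 13 − 13 = 0
n=42: ⌊(43·52+125)/167⌋ − ⌊(42·52+125)/167⌋ = ⌊2361/167⌋ − ⌊2309/167⌋ = 14 − 13 = 1
n=43: ⌊(44·52+125)/167⌋ − ⌊(43·52+125)/167⌋ = ⌊2413/167⌋ − ⌊2361/167⌋ = 14 − 14 = 0
n=44: ⌊(45·52+125)/167⌋ − ⌊(44·52+125)/167⌋ = ⌊2465/167⌋ − ⌊2413/167⌋ = 14 − 14 = 0
n=45: ⌊(46·52+125)/167⌋ − ⌊(45·52+125)/167⌋ = ⌊2517/167⌋ − ⌊2465/167⌋ = 15 − 14 = 1
n=46: ⌊(47·52+125)/167⌋ − ⌊(46·52+125)/167⌋ = ⌊2569/167⌋ − ⌊2517/167⌋ = 15 − 15 = 0
n=47: ⌊(48·52+125)/167⌋ − ⌊(47·52+125)/167⌋ = ⌊2621/167⌋ − ⌊2569/167⌋ = 15 − 15 = 0
n=48: ⌊(49·52+125)/167⌋ − ⌊(48·52+125)/167⌋ = ⌊2673/167⌋ − ⌊2621/167⌋ = 16 − 15 = 1
n=49: ⌊(50·52+125)/167⌋ − ⌊(49·52+125)/167⌋ = ⌊2725/167⌋ − ⌊2673/167⌋ = 16 − 16 = 0
n=50: ⌊(51·52+125)/167⌋ − ⌊(50·52+125)/167⌋ = ⌊2777/167⌋ − ⌊2725/167⌋ = 16 − 16 = 0
n=51: ⌊(52·52+125)/167⌋ − ⌊(51·52+125)/167⌋ = ⌊2829/167⌋ − ⌊2777/167⌋ = 16 − 16 = 0
n=52: ⌊(53·52+125)/167⌋ − ⌊(52·52+125)/167⌋ = ⌊2881/167⌋ − ⌊2829/167⌋ = 17 − 16 = 1
n=53: ⌊(54·52+125)/167⌋ − ⌊(53·52+125)/167⌋ = ⌊2933/167⌋ − ⌊2881/167⌋ = 17 − 17 = 0
n=54: ⌊(55·52+125)/167⌋ − ⌊(54·52+125)/167⌋ = ⌊2985/167⌋ − ⌊2933/167⌋ = 17 − 17 = 0
n=55: ⌊(56·52+125)/167⌋ − ⌊(55·52+125)/167⌋ = ⌊3037/167⌋ − ⌊2985/167⌋ = 18 − 17 = 1
n=56: ⌊(57·52+125)/167⌋ − ⌊(56·52+125)/167⌋ = ⌊3089/167⌋ − ⌊3037/167⌋ = 18 − 18 = 0
n=57: ⌊(58·52+125)/167⌋ − ⌊(57·52+125)/167⌋ = ⌊3141/167⌋ − ⌊3089/167⌋ = 18 − 18 = 0
n=58: ⌊(59·52+125)/167⌋ − ⌊(58·52+125)/167⌋ = ⌊3193/167⌋ − ⌊3141/167⌋ = 19 − 18 = 1
n=59: ⌊(60·52+125)/167⌋ − ⌊(59·52+125)/167⌋ = ⌊3245/167⌋ − ⌊3193/167⌋ = 19 − 19 = 0
n=60: ⌊(61·52+125)/167⌋ − ⌊(60·52+125)/167⌋ = ⌊3297/167⌋ − ⌊3245/167⌋ = 19 − 19 = 0
n=61: ⌊(62·52+125)/167⌋ − ⌊(61·52+125)/167⌋ = ⌊3349/167⌋ − ⌊3297/167⌋ = 20 − 19 = 1
n=62: ⌊(63·52+125)/167⌋ − ⌊(62·52+125)/167⌋ = ⌊3401/167⌋ − ⌊3349/167⌋ = 20 − 20 = 0
n=63: ⌊(64·52+125)/167⌋ − ⌊(63·52+125)/167⌋ = ⌊3453/167⌋ − ⌊3401/167⌋ = 20 − 20 = 0
n=64: ⌊(65·52+125)/167⌋ − ⌊(64·52+125)/167⌋ = ⌊3505/167⌋ − ⌊3453/167⌋ = 20 − 20 = 0
n=65: ⌊(66·52+125)/167⌋ − ⌊(65·52+125)/167⌋ = ⌊3557/167⌋ − ⌊3505/167⌋ = 21 − 20 = 1
n=66: ⌊(67·52+125)/167⌋ − ⌊(66·52+125)/167⌋ = ⌊3609/167⌋ − ⌊3557/167⌋ = 21 − 21 = 0
n=67: ⌊(68·52+125)/167⌋ − ⌊(67·52+125)/167⌋ = ⌊3661/167⌋ − ⌊3609/167⌋ = 21 − 21 = 0
n=68: ⌊(69·52+125)/167⌋ − ⌊(68·52+125)/167⌋ = ⌊3713/167⌋ − ⌊3661/167⌋ = 22 − 21 = 1
n=69: ⌊(70·52+125)/167⌋ − ⌊(69·52+125)/167⌋ = ⌊3765/167⌋ − ⌊3713/167⌋ = 22 − 22 = 0
n=70: ⌊(71·52+125)/167⌋ − ⌊(70·52+125)/167⌋ = ⌊3817/167⌋ − ⌊3765/167⌋ = 22 − 22 = 0
n=71: ⌊(72·52+125)/167⌋ − ⌊(71·52+125)/167⌋ = ⌊3869/167⌋ − ⌊3817/167⌋ = 23 − 22 = 1
n=72: ⌊(73·52+125)/167⌋ − ⌊(72·52+125)/167⌋ = ⌊3921/167⌋ − ⌊3869/167⌋ = 23 − 23 = 0
n=73: ⌊(74·52+125)/167⌋ − ⌊(73·52+125)/167⌋ = ⌊3973/167⌋ − ⌊3921/167⌋ = 23 − 23 = 0
n=74: ⌊(75·52+125)/167⌋ − ⌊(74·52+125)/167⌋ = ⌊4025/167⌋ − ⌊3973/167⌋ = 24 − 23 = 1
n=75: ⌊(76·52+125)/167⌋ − ⌊(75·52+125)/167⌋ = ⌊4077/167⌋ − ⌊4025/167⌋ = 24 − 24 = 0
n=76: ⌊(77·52+125)/167⌋ − ⌊(76·52+125)/167⌋ = ⌊4129/167⌋ − ⌊4077/167⌋ = 24 − 24 = 0
n=77: ⌊(78·52+125)/167⌋ − ⌊(77·52+125)/167⌋ = ⌊4181/167⌋ − ⌊4129/167⌋ = 25 − 24 = 1


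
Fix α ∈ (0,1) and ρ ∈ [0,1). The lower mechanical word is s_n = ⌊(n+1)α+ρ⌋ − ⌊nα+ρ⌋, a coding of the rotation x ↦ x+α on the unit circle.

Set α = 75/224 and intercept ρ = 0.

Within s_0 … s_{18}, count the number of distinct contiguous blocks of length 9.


3

t_n = ⌊(n·75)/224⌋ for n = 0 … 19:
  n=0…9: ⌊0/224⌋=0 ⌊75/224⌋=0 ⌊150/224⌋=0 ⌊225/224⌋=1 ⌊300/224⌋=1 ⌊375/224⌋=1 ⌊450/224⌋=2 ⌊525/224⌋=2 ⌊600/224⌋=2 ⌊675/224⌋=3
  n=10…19: ⌊750/224⌋=3 ⌊825/224⌋=3 ⌊900/224⌋=4 ⌊975/224⌋=4 ⌊1050/224⌋=4 ⌊1125/224⌋=5 ⌊1200/224⌋=5 ⌊1275/224⌋=5 ⌊1350/224⌋=6 ⌊1425/224⌋=6
s_n = t_(n+1) − t_n for n = 0 … 18 gives
prefix = 0010010010010010010
slide a length-9 window over [0..8] … [10..18] (11 windows); first occurrence of each distinct factor:
  [  0..  8] 001001001
  [  1..  9] 010010010
  [  2.. 10] 100100100
  (the other 8 windows repeat one of these)
distinct factors: {001001001, 010010010, 100100100}
count = 3  (Sturmian bound for length 9 is 10)


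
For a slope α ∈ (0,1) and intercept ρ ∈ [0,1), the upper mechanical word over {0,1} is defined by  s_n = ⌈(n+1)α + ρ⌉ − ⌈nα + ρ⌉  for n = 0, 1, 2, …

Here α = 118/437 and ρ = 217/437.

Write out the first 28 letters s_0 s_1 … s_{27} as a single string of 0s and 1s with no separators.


0100010001001000100010001001

n=0: ⌈(1·118+217)/437⌉ − ⌈(0·118+217)/437⌉ = ⌈335/437⌉ − ⌈217/437⌉ = 1 − 1 = 0
n=1: ⌈(2·118+217)/437⌉ − ⌈(1·118+217)/437⌉ = ⌈453/437⌉ − ⌈335/437⌉ = 2 − 1 = 1
n=2: ⌈(3·118+217)/437⌉ − ⌈(2·118+217)/437⌉ = ⌈571/437⌉ − ⌈453/437⌉ = 2 − 2 = 0
n=3: ⌈(4·118+217)/437⌉ − ⌈(3·118+217)/437⌉ = ⌈689/437⌉ − ⌈571/437⌉ = 2 − 2 = 0
n=4: ⌈(5·118+217)/437⌉ − ⌈(4·118+217)/437⌉ = ⌈807/437⌉ − ⌈689/437⌉ = 2 − 2 = 0
n=5: ⌈(6·118+217)/437⌉ − ⌈(5·118+217)/437⌉ = ⌈925/437⌉ − ⌈807/437⌉ = 3 − 2 = 1
n=6: ⌈(7·118+217)/437⌉ − ⌈(6·118+217)/437⌉ = ⌈1043/437⌉ − ⌈925/437⌉ = 3 − 3 = 0
n=7: ⌈(8·118+217)/437⌉ − ⌈(7·118+217)/437⌉ = ⌈1161/437⌉ − ⌈1043/437⌉ = 3 − 3 = 0
n=8: ⌈(9·118+217)/437⌉ − ⌈(8·118+217)/437⌉ = ⌈1279/437⌉ − ⌈1161/437⌉ = 3 − 3 = 0
n=9: ⌈(10·118+217)/437⌉ − ⌈(9·118+217)/437⌉ = ⌈1397/437⌉ − ⌈1279/437⌉ = 4 − 3 = 1
n=10: ⌈(11·118+217)/437⌉ − ⌈(10·118+217)/437⌉ = ⌈1515/437⌉ − ⌈1397/437⌉ = 4 − 4 = 0
n=11: ⌈(12·118+217)/437⌉ − ⌈(11·118+217)/437⌉ = ⌈1633/437⌉ − ⌈1515/437⌉ = 4 − 4 = 0
n=12: ⌈(13·118+217)/437⌉ − ⌈(12·118+217)/437⌉ = ⌈1751/437⌉ − ⌈1633/437⌉ = 5 − 4 = 1
n=13: ⌈(14·118+217)/437⌉ − ⌈(13·118+217)/437⌉ = ⌈1869/437⌉ − ⌈1751/437⌉ = 5 − 5 = 0
n=14: ⌈(15·118+217)/437⌉ − ⌈(14·118+217)/437⌉ = ⌈1987/437⌉ − ⌈1869/437⌉ = 5 − 5 = 0
n=15: ⌈(16·118+217)/437⌉ − ⌈(15·118+217)/437⌉ = ⌈2105/437⌉ − ⌈1987/437⌉ = 5 − 5 = 0
n=16: ⌈(17·118+217)/437⌉ − ⌈(16·118+217)/437⌉ = ⌈2223/437⌉ − ⌈2105/437⌉ = 6 − 5 = 1
n=17: ⌈(18·118+217)/437⌉ − ⌈(17·118+217)/437⌉ = ⌈2341/437⌉ − ⌈2223/437⌉ = 6 − 6 = 0
n=18: ⌈(19·118+217)/437⌉ − ⌈(18·118+217)/437⌉ = ⌈2459/437⌉ − ⌈2341/437⌉ = 6 − 6 = 0
n=19: ⌈(20·118+217)/437⌉ − ⌈(19·118+217)/437⌉ = ⌈2577/437⌉ − ⌈2459/437⌉ = 6 − 6 = 0
n=20: ⌈(21·118+217)/437⌉ − ⌈(20·118+217)/437⌉ = ⌈2695/437⌉ − ⌈2577/437⌉ = 7 − 6 = 1
n=21: ⌈(22·118+217)/437⌉ − ⌈(21·118+217)/437⌉ = ⌈2813/437⌉ − ⌈2695/437⌉ = 7 − 7 = 0
n=22: ⌈(23·118+217)/437⌉ − ⌈(22·118+217)/437⌉ = ⌈2931/437⌉ − ⌈2813/437⌉ = 7 − 7 = 0
n=23: ⌈(24·118+217)/437⌉ − ⌈(23·118+217)/437⌉ = ⌈3049/437⌉ − ⌈2931/437⌉ = 7 − 7 = 0
n=24: ⌈(25·118+217)/437⌉ − ⌈(24·118+217)/437⌉ = ⌈3167/437⌉ − ⌈3049/437⌉ = 8 − 7 = 1
n=25: ⌈(26·118+217)/437⌉ − ⌈(25·118+217)/437⌉ = ⌈3285/437⌉ − ⌈3167/437⌉ = 8 − 8 = 0
n=26: ⌈(27·118+217)/437⌉ − ⌈(26·118+217)/437⌉ = ⌈3403/437⌉ − ⌈3285/437⌉ = 8 − 8 = 0
n=27: ⌈(28·118+217)/437⌉ − ⌈(27·118+217)/437⌉ = ⌈3521/437⌉ − ⌈3403/437⌉ = 9 − 8 = 1


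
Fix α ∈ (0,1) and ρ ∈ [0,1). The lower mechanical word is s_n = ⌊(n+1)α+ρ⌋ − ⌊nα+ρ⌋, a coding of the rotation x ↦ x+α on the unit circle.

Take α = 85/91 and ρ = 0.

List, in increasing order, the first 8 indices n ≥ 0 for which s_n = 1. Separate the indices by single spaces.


1 2 3 4 5 6 7 8

n=0: ⌊85/91⌋−⌊0/91⌋ = 0−0 = 0
n=1: ⌊170/91⌋−⌊85/91⌋ = 1−0 = 1  ← one
n=2: ⌊255/91⌋−⌊170/91⌋ = 2−1 = 1  ← one
n=3: ⌊340/91⌋−⌊255/91⌋ = 3−2 = 1  ← one
n=4: ⌊425/91⌋−⌊340/91⌋ = 4−3 = 1  ← one
n=5: ⌊510/91⌋−⌊425/91⌋ = 5−4 = 1  ← one
n=6: ⌊595/91⌋−⌊510/91⌋ = 6−5 = 1  ← one
n=7: ⌊680/91⌋−⌊595/91⌋ = 7−6 = 1  ← one
n=8: ⌊765/91⌋−⌊680/91⌋ = 8−7 = 1  ← one
positions of the first 8 ones: 1 2 3 4 5 6 7 8


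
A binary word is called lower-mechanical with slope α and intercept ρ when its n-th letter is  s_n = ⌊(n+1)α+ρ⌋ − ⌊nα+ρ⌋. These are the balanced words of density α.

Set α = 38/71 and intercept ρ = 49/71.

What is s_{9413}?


1

(n+1)α + ρ = (9414·38 + 49) / 71 = 357781/71
nα + ρ     = (9413·38 + 49) / 71 = 357743/71
⌊357781/71⌋ = 5039,  ⌊357743/71⌋ = 5038
s_{9413} = 5039 − 5038 = 1


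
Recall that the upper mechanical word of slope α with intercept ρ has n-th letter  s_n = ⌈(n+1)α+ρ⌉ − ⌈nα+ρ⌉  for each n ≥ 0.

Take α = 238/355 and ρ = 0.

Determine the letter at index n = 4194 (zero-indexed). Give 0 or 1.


1

(n+1)α + ρ = (4195·238) / 355 = 998410/355
nα + ρ     = (4194·238) / 355 = 998172/355
⌈998410/355⌉ = 2813,  ⌈998172/355⌉ = 2812
s_{4194} = 2813 − 2812 = 1


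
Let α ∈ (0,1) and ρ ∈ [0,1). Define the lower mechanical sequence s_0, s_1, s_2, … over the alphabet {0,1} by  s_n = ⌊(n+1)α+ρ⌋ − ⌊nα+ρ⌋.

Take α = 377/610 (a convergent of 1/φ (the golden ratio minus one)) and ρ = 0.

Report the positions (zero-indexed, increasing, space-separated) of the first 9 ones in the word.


1 3 4 6 8 9 11 12 14

n=0: ⌊377/610⌋−⌊0/610⌋ = 0−0 = 0
n=1: ⌊754/610⌋−⌊377/610⌋ = 1−0 = 1  ← one
n=2: ⌊1131/610⌋−⌊754/610⌋ = 1−1 = 0
n=3: ⌊1508/610⌋−⌊1131/610⌋ = 2−1 = 1  ← one
n=4: ⌊1885/610⌋−⌊1508/610⌋ = 3−2 = 1  ← one
n=5: ⌊2262/610⌋−⌊1885/610⌋ = 3−3 = 0
n=6: ⌊2639/610⌋−⌊2262/610⌋ = 4−3 = 1  ← one
n=7: ⌊3016/610⌋−⌊2639/610⌋ = 4−4 = 0
n=8: ⌊3393/610⌋−⌊3016/610⌋ = 5−4 = 1  ← one
n=9: ⌊3770/610⌋−⌊3393/610⌋ = 6−5 = 1  ← one
n=10: ⌊4147/610⌋−⌊3770/610⌋ = 6−6 = 0
n=11: ⌊4524/610⌋−⌊4147/610⌋ = 7−6 = 1  ← one
n=12: ⌊4901/610⌋−⌊4524/610⌋ = 8−7 = 1  ← one
n=13: ⌊5278/610⌋−⌊4901/610⌋ = 8−8 = 0
n=14: ⌊5655/610⌋−⌊5278/610⌋ = 9−8 = 1  ← one
positions of the first 9 ones: 1 3 4 6 8 9 11 12 14


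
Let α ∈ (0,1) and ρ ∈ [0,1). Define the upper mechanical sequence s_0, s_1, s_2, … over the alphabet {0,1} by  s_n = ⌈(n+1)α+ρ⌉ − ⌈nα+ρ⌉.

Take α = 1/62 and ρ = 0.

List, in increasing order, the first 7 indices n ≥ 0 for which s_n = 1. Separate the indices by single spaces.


0 62 124 186 248 310 372

n=0: ⌈1/62⌉−⌈0/62⌉ = 1−0 = 1  ← one
n=1: ⌈2/62⌉−⌈1/62⌉ = 1−1 = 0
n=2: ⌈3/62⌉−⌈2/62⌉ = 1−1 = 0
  …
n=62: ⌈63/62⌉−⌈62/62⌉ = 2−1 = 1  ← one
n=63: ⌈64/62⌉−⌈63/62⌉ = 2−2 = 0
n=64: ⌈65/62⌉−⌈64/62⌉ = 2−2 = 0
  …
n=124: ⌈125/62⌉−⌈124/62⌉ = 3−2 = 1  ← one
n=125: ⌈126/62⌉−⌈125/62⌉ = 3−3 = 0
n=126: ⌈127/62⌉−⌈126/62⌉ = 3−3 = 0
  …
n=186: ⌈187/62⌉−⌈186/62⌉ = 4−3 = 1  ← one
n=187: ⌈188/62⌉−⌈187/62⌉ = 4−4 = 0
n=188: ⌈189/62⌉−⌈188/62⌉ = 4−4 = 0
  …
n=248: ⌈249/62⌉−⌈248/62⌉ = 5−4 = 1  ← one
n=249: ⌈250/62⌉−⌈249/62⌉ = 5−5 = 0
n=250: ⌈251/62⌉−⌈250/62⌉ = 5−5 = 0
  …
n=310: ⌈311/62⌉−⌈310/62⌉ = 6−5 = 1  ← one
n=311: ⌈312/62⌉−⌈311/62⌉ = 6−6 = 0
n=312: ⌈313/62⌉−⌈312/62⌉ = 6−6 = 0
  …
n=372: ⌈373/62⌉−⌈372/62⌉ = 7−6 = 1  ← one
positions of the first 7 ones: 0 62 124 186 248 310 372


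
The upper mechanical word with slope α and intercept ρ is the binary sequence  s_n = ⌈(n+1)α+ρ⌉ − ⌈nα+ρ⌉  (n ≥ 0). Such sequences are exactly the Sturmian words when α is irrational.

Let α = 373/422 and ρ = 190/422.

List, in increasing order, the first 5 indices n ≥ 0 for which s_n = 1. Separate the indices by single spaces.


n=0: ⌈563/422⌉−⌈190/422⌉ = 2−1 = 1  ← one
n=1: ⌈936/422⌉−⌈563/422⌉ = 3−2 = 1  ← one
n=2: ⌈1309/422⌉−⌈936/422⌉ = 4−3 = 1  ← one
n=3: ⌈1682/422⌉−⌈1309/422⌉ = 4−4 = 0
n=4: ⌈2055/422⌉−⌈1682/422⌉ = 5−4 = 1  ← one
n=5: ⌈2428/422⌉−⌈2055/422⌉ = 6−5 = 1  ← one
positions of the first 5 ones: 0 1 2 4 5

0 1 2 4 5


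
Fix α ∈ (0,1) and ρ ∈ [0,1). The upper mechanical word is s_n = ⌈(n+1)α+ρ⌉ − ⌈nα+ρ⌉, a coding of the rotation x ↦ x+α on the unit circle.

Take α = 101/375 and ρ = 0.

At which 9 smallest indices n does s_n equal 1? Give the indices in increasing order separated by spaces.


0 3 7 11 14 18 22 25 29

n=0: ⌈101/375⌉−⌈0/375⌉ = 1−0 = 1  ← one
n=1: ⌈202/375⌉−⌈101/375⌉ = 1−1 = 0
n=2: ⌈303/375⌉−⌈202/375⌉ = 1−1 = 0
n=3: ⌈404/375⌉−⌈303/375⌉ = 2−1 = 1  ← one
n=4: ⌈505/375⌉−⌈404/375⌉ = 2−2 = 0
n=5: ⌈606/375⌉−⌈505/375⌉ = 2−2 = 0
n=6: ⌈707/375⌉−⌈606/375⌉ = 2−2 = 0
n=7: ⌈808/375⌉−⌈707/375⌉ = 3−2 = 1  ← one
n=8: ⌈909/375⌉−⌈808/375⌉ = 3−3 = 0
n=9: ⌈1010/375⌉−⌈909/375⌉ = 3−3 = 0
n=10: ⌈1111/375⌉−⌈1010/375⌉ = 3−3 = 0
n=11: ⌈1212/375⌉−⌈1111/375⌉ = 4−3 = 1  ← one
n=12: ⌈1313/375⌉−⌈1212/375⌉ = 4−4 = 0
n=13: ⌈1414/375⌉−⌈1313/375⌉ = 4−4 = 0
n=14: ⌈1515/375⌉−⌈1414/375⌉ = 5−4 = 1  ← one
n=15: ⌈1616/375⌉−⌈1515/375⌉ = 5−5 = 0
n=16: ⌈1717/375⌉−⌈1616/375⌉ = 5−5 = 0
n=17: ⌈1818/375⌉−⌈1717/375⌉ = 5−5 = 0
n=18: ⌈1919/375⌉−⌈1818/375⌉ = 6−5 = 1  ← one
n=19: ⌈2020/375⌉−⌈1919/375⌉ = 6−6 = 0
n=20: ⌈2121/375⌉−⌈2020/375⌉ = 6−6 = 0
n=21: ⌈2222/375⌉−⌈2121/375⌉ = 6−6 = 0
n=22: ⌈2323/375⌉−⌈2222/375⌉ = 7−6 = 1  ← one
n=23: ⌈2424/375⌉−⌈2323/375⌉ = 7−7 = 0
n=24: ⌈2525/375⌉−⌈2424/375⌉ = 7−7 = 0
n=25: ⌈2626/375⌉−⌈2525/375⌉ = 8−7 = 1  ← one
n=26: ⌈2727/375⌉−⌈2626/375⌉ = 8−8 = 0
n=27: ⌈2828/375⌉−⌈2727/375⌉ = 8−8 = 0
n=28: ⌈2929/375⌉−⌈2828/375⌉ = 8−8 = 0
n=29: ⌈3030/375⌉−⌈2929/375⌉ = 9−8 = 1  ← one
positions of the first 9 ones: 0 3 7 11 14 18 22 25 29


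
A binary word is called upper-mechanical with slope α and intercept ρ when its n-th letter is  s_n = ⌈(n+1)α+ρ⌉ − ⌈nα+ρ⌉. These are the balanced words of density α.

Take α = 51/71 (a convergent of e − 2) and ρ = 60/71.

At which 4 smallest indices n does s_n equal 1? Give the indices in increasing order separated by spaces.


0 1 3 4

n=0: ⌈111/71⌉−⌈60/71⌉ = 2−1 = 1  ← one
n=1: ⌈162/71⌉−⌈111/71⌉ = 3−2 = 1  ← one
n=2: ⌈213/71⌉−⌈162/71⌉ = 3−3 = 0
n=3: ⌈264/71⌉−⌈213/71⌉ = 4−3 = 1  ← one
n=4: ⌈315/71⌉−⌈264/71⌉ = 5−4 = 1  ← one
positions of the first 4 ones: 0 1 3 4


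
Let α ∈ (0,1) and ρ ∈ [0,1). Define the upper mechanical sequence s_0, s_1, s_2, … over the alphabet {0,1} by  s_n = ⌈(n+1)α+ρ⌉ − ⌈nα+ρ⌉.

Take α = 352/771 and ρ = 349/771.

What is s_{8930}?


0

(n+1)α + ρ = (8931·352 + 349) / 771 = 3144061/771
nα + ρ     = (8930·352 + 349) / 771 = 3143709/771
⌈3144061/771⌉ = 4078,  ⌈3143709/771⌉ = 4078
s_{8930} = 4078 − 4078 = 0


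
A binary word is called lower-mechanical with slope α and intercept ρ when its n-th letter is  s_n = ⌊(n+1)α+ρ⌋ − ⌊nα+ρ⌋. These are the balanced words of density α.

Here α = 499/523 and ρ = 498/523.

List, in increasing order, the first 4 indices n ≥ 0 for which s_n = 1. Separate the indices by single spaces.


n=0: ⌊997/523⌋−⌊498/523⌋ = 1−0 = 1  ← one
n=1: ⌊1496/523⌋−⌊997/523⌋ = 2−1 = 1  ← one
n=2: ⌊1995/523⌋−⌊1496/523⌋ = 3−2 = 1  ← one
n=3: ⌊2494/523⌋−⌊1995/523⌋ = 4−3 = 1  ← one
positions of the first 4 ones: 0 1 2 3

0 1 2 3


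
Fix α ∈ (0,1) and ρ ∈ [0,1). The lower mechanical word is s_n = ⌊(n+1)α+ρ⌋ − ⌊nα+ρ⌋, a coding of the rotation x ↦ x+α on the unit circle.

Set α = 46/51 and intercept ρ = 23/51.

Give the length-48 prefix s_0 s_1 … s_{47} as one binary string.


n=0: ⌊(1·46+23)/51⌋ − ⌊(0·46+23)/51⌋ = ⌊69/51⌋ − ⌊23/51⌋ = 1 − 0 = 1
n=1: ⌊(2·46+23)/51⌋ − ⌊(1·46+23)/51⌋ = ⌊115/51⌋ − ⌊69/51⌋ = 2 − 1 = 1
n=2: ⌊(3·46+23)/51⌋ − ⌊(2·46+23)/51⌋ = ⌊161/51⌋ − ⌊115/51⌋ = 3 − 2 = 1
n=3: ⌊(4·46+23)/51⌋ − ⌊(3·46+23)/51⌋ = ⌊207/51⌋ − ⌊161/51⌋ = 4 − 3 = 1
n=4: ⌊(5·46+23)/51⌋ − ⌊(4·46+23)/51⌋ = ⌊253/51⌋ − ⌊207/51⌋ = 4 − 4 = 0
n=5: ⌊(6·46+23)/51⌋ − ⌊(5·46+23)/51⌋ = ⌊299/51⌋ − ⌊253/51⌋ = 5 − 4 = 1
n=6: ⌊(7·46+23)/51⌋ − ⌊(6·46+23)/51⌋ = ⌊345/51⌋ − ⌊299/51⌋ = 6 − 5 = 1
n=7: ⌊(8·46+23)/51⌋ − ⌊(7·46+23)/51⌋ = ⌊391/51⌋ − ⌊345/51⌋ = 7 − 6 = 1
n=8: ⌊(9·46+23)/51⌋ − ⌊(8·46+23)/51⌋ = ⌊437/51⌋ − ⌊391/51⌋ = 8 − 7 = 1
n=9: ⌊(10·46+23)/51⌋ − ⌊(9·46+23)/51⌋ = ⌊483/51⌋ − ⌊437/51⌋ = 9 − 8 = 1
n=10: ⌊(11·46+23)/51⌋ − ⌊(10·46+23)/51⌋ = ⌊529/51⌋ − ⌊483/51⌋ = 10 − 9 = 1
n=11: ⌊(12·46+23)/51⌋ − ⌊(11·46+23)/51⌋ = ⌊575/51⌋ − ⌊529/51⌋ = 11 − 10 = 1
n=12: ⌊(13·46+23)/51⌋ − ⌊(12·46+23)/51⌋ = ⌊621/51⌋ − ⌊575/51⌋ = 12 − 11 = 1
n=13: ⌊(14·46+23)/51⌋ − ⌊(13·46+23)/51⌋ = ⌊667/51⌋ − ⌊621/51⌋ = 13 − 12 = 1
n=14: ⌊(15·46+23)/51⌋ − ⌊(14·46+23)/51⌋ = ⌊713/51⌋ − ⌊667/51⌋ = 13 − 13 = 0
n=15: ⌊(16·46+23)/51⌋ − ⌊(15·46+23)/51⌋ = ⌊759/51⌋ − ⌊713/51⌋ = 14 − 13 = 1
n=16: ⌊(17·46+23)/51⌋ − ⌊(16·46+23)/51⌋ = ⌊805/51⌋ − ⌊759/51⌋ = 15 − 14 = 1
n=17: ⌊(18·46+23)/51⌋ − ⌊(17·46+23)/51⌋ = ⌊851/51⌋ − ⌊805/51⌋ = 16 − 15 = 1
n=18: ⌊(19·46+23)/51⌋ − ⌊(18·46+23)/51⌋ = ⌊897/51⌋ − ⌊851/51⌋ = 17 − 16 = 1
n=19: ⌊(20·46+23)/51⌋ − ⌊(19·46+23)/51⌋ = ⌊943/51⌋ − ⌊897/51⌋ = 18 − 17 = 1
n=20: ⌊(21·46+23)/51⌋ − ⌊(20·46+23)/51⌋ = ⌊989/51⌋ − ⌊943/51⌋ = 19 − 18 = 1
n=21: ⌊(22·46+23)/51⌋ − ⌊(21·46+23)/51⌋ = ⌊1035/51⌋ − ⌊989/51⌋ = 20 − 19 = 1
n=22: ⌊(23·46+23)/51⌋ − ⌊(22·46+23)/51⌋ = ⌊1081/51⌋ − ⌊1035/51⌋ = 21 − 20 = 1
n=23: ⌊(24·46+23)/51⌋ − ⌊(23·46+23)/51⌋ = ⌊1127/51⌋ − ⌊1081/51⌋ = 22 − 21 = 1
n=24: ⌊(25·46+23)/51⌋ − ⌊(24·46+23)/51⌋ = ⌊1173/51⌋ − ⌊1127/51⌋ = 23 − 22 = 1
n=25: ⌊(26·46+23)/51⌋ − ⌊(25·46+23)/51⌋ = ⌊1219/51⌋ − ⌊1173/51⌋ = 23 − 23 = 0
n=26: ⌊(27·46+23)/51⌋ − ⌊(26·46+23)/51⌋ = ⌊1265/51⌋ − ⌊1219/51⌋ = 24 − 23 = 1
n=27: ⌊(28·46+23)/51⌋ − ⌊(27·46+23)/51⌋ = ⌊1311/51⌋ − ⌊1265/51⌋ = 25 − 24 = 1
n=28: ⌊(29·46+23)/51⌋ − ⌊(28·46+23)/51⌋ = ⌊1357/51⌋ − ⌊1311/51⌋ = 26 − 25 = 1
n=29: ⌊(30·46+23)/51⌋ − ⌊(29·46+23)/51⌋ = ⌊1403/51⌋ − ⌊1357/51⌋ = 27 − 26 = 1
n=30: ⌊(31·46+23)/51⌋ − ⌊(30·46+23)/51⌋ = ⌊1449/51⌋ − ⌊1403/51⌋ = 28 − 27 = 1
n=31: ⌊(32·46+23)/51⌋ − ⌊(31·46+23)/51⌋ = ⌊1495/51⌋ − ⌊1449/51⌋ = 29 − 28 = 1
n=32: ⌊(33·46+23)/51⌋ − ⌊(32·46+23)/51⌋ = ⌊1541/51⌋ − ⌊1495/51⌋ = 30 − 29 = 1
n=33: ⌊(34·46+23)/51⌋ − ⌊(33·46+23)/51⌋ = ⌊1587/51⌋ − ⌊1541/51⌋ = 31 − 30 = 1
n=34: ⌊(35·46+23)/51⌋ − ⌊(34·46+23)/51⌋ = ⌊1633/51⌋ − ⌊1587/51⌋ = 32 − 31 = 1
n=35: ⌊(36·46+23)/51⌋ − ⌊(35·46+23)/51⌋ = ⌊1679/51⌋ − ⌊1633/51⌋ = 32 − 32 = 0
n=36: ⌊(37·46+23)/51⌋ − ⌊(36·46+23)/51⌋ = ⌊1725/51⌋ − ⌊1679/51⌋ = 33 − 32 = 1
n=37: ⌊(38·46+23)/51⌋ − ⌊(37·46+23)/51⌋ = ⌊1771/51⌋ − ⌊1725/51⌋ = 34 − 33 = 1
n=38: ⌊(39·46+23)/51⌋ − ⌊(38·46+23)/51⌋ = ⌊1817/51⌋ − ⌊1771/51⌋ = 35 − 34 = 1
n=39: ⌊(40·46+23)/51⌋ − ⌊(39·46+23)/51⌋ = ⌊1863/51⌋ − ⌊1817/51⌋ = 36 − 35 = 1
n=40: ⌊(41·46+23)/51⌋ − ⌊(40·46+23)/51⌋ = ⌊1909/51⌋ − ⌊1863/51⌋ = 37 − 36 = 1
n=41: ⌊(42·46+23)/51⌋ − ⌊(41·46+23)/51⌋ = ⌊1955/51⌋ − ⌊1909/51⌋ = 38 − 37 = 1
n=42: ⌊(43·46+23)/51⌋ − ⌊(42·46+23)/51⌋ = ⌊2001/51⌋ − ⌊1955/51⌋ = 39 − 38 = 1
n=43: ⌊(44·46+23)/51⌋ − ⌊(43·46+23)/51⌋ = ⌊2047/51⌋ − ⌊2001/51⌋ = 40 − 39 = 1
n=44: ⌊(45·46+23)/51⌋ − ⌊(44·46+23)/51⌋ = ⌊2093/51⌋ − ⌊2047/51⌋ = 41 − 40 = 1
n=45: ⌊(46·46+23)/51⌋ − ⌊(45·46+23)/51⌋ = ⌊2139/51⌋ − ⌊2093/51⌋ = 41 − 41 = 0
n=46: ⌊(47·46+23)/51⌋ − ⌊(46·46+23)/51⌋ = ⌊2185/51⌋ − ⌊2139/51⌋ = 42 − 41 = 1
n=47: ⌊(48·46+23)/51⌋ − ⌊(47·46+23)/51⌋ = ⌊2231/51⌋ − ⌊2185/51⌋ = 43 − 42 = 1

111101111111110111111111101111111110111111111011


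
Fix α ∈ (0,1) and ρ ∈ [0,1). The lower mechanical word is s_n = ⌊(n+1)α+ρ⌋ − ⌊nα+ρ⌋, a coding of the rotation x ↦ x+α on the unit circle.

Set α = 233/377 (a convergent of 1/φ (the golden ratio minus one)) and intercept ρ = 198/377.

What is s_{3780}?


(n+1)α + ρ = (3781·233 + 198) / 377 = 881171/377
nα + ρ     = (3780·233 + 198) / 377 = 880938/377
⌊881171/377⌋ = 2337,  ⌊880938/377⌋ = 2336
s_{3780} = 2337 − 2336 = 1

1


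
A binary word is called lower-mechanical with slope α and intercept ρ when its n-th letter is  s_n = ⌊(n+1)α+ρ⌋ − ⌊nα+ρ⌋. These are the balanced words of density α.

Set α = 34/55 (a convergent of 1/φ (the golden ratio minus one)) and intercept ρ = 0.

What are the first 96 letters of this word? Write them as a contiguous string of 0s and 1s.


010110101101101011010110110101101101011010110110101101101011010110110101101011011010110110101101

n=0: ⌊(1·34)/55⌋ − ⌊(0·34)/55⌋ = ⌊34/55⌋ − ⌊0/55⌋ = 0 − 0 = 0
n=1: ⌊(2·34)/55⌋ − ⌊(1·34)/55⌋ = ⌊68/55⌋ − ⌊34/55⌋ = 1 − 0 = 1
n=2: ⌊(3·34)/55⌋ − ⌊(2·34)/55⌋ = ⌊102/55⌋ − ⌊68/55⌋ = 1 − 1 = 0
n=3: ⌊(4·34)/55⌋ − ⌊(3·34)/55⌋ = ⌊136/55⌋ − ⌊102/55⌋ = 2 − 1 = 1
n=4: ⌊(5·34)/55⌋ − ⌊(4·34)/55⌋ = ⌊170/55⌋ − ⌊136/55⌋ = 3 − 2 = 1
n=5: ⌊(6·34)/55⌋ − ⌊(5·34)/55⌋ = ⌊204/55⌋ − ⌊170/55⌋ = 3 − 3 = 0
n=6: ⌊(7·34)/55⌋ − ⌊(6·34)/55⌋ = ⌊238/55⌋ − ⌊204/55⌋ = 4 − 3 = 1
n=7: ⌊(8·34)/55⌋ − ⌊(7·34)/55⌋ = ⌊272/55⌋ − ⌊238/55⌋ = 4 − 4 = 0
n=8: ⌊(9·34)/55⌋ − ⌊(8·34)/55⌋ = ⌊306/55⌋ − ⌊272/55⌋ = 5 − 4 = 1
n=9: ⌊(10·34)/55⌋ − ⌊(9·34)/55⌋ = ⌊340/55⌋ − ⌊306/55⌋ = 6 − 5 = 1
n=10: ⌊(11·34)/55⌋ − ⌊(10·34)/55⌋ = ⌊374/55⌋ − ⌊340/55⌋ = 6 − 6 = 0
n=11: ⌊(12·34)/55⌋ − ⌊(11·34)/55⌋ = ⌊408/55⌋ − ⌊374/55⌋ = 7 − 6 = 1
n=12: ⌊(13·34)/55⌋ − ⌊(12·34)/55⌋ = ⌊442/55⌋ − ⌊408/55⌋ = 8 − 7 = 1
n=13: ⌊(14·34)/55⌋ − ⌊(13·34)/55⌋ = ⌊476/55⌋ − ⌊442/55⌋ = 8 − 8 = 0
n=14: ⌊(15·34)/55⌋ − ⌊(14·34)/55⌋ = ⌊510/55⌋ − ⌊476/55⌋ = 9 − 8 = 1
n=15: ⌊(16·34)/55⌋ − ⌊(15·34)/55⌋ = ⌊544/55⌋ − ⌊510/55⌋ = 9 − 9 = 0
n=16: ⌊(17·34)/55⌋ − ⌊(16·34)/55⌋ = ⌊578/55⌋ − ⌊544/55⌋ = 10 − 9 = 1
n=17: ⌊(18·34)/55⌋ − ⌊(17·34)/55⌋ = ⌊612/55⌋ − ⌊578/55⌋ = 11 − 10 = 1
n=18: ⌊(19·34)/55⌋ − ⌊(18·34)/55⌋ = ⌊646/55⌋ − ⌊612/55⌋ = 11 − 11 = 0
n=19: ⌊(20·34)/55⌋ − ⌊(19·34)/55⌋ = ⌊680/55⌋ − ⌊646/55⌋ = 12 − 11 = 1
n=20: ⌊(21·34)/55⌋ − ⌊(20·34)/55⌋ = ⌊714/55⌋ − ⌊680/55⌋ = 12 − 12 = 0
n=21: ⌊(22·34)/55⌋ − ⌊(21·34)/55⌋ = ⌊748/55⌋ − ⌊714/55⌋ = 13 − 12 = 1
n=22: ⌊(23·34)/55⌋ − ⌊(22·34)/55⌋ = ⌊782/55⌋ − ⌊748/55⌋ = 14 − 13 = 1
n=23: ⌊(24·34)/55⌋ − ⌊(23·34)/55⌋ = ⌊816/55⌋ − ⌊782/55⌋ = 14 − 14 = 0
n=24: ⌊(25·34)/55⌋ − ⌊(24·34)/55⌋ = ⌊850/55⌋ − ⌊816/55⌋ = 15 − 14 = 1
n=25: ⌊(26·34)/55⌋ − ⌊(25·34)/55⌋ = ⌊884/55⌋ − ⌊850/55⌋ = 16 − 15 = 1
n=26: ⌊(27·34)/55⌋ − ⌊(26·34)/55⌋ = ⌊918/55⌋ − ⌊884/55⌋ = 16 − 16 = 0
n=27: ⌊(28·34)/55⌋ − ⌊(27·34)/55⌋ = ⌊952/55⌋ − ⌊918/55⌋ = 17 − 16 = 1
n=28: ⌊(29·34)/55⌋ − ⌊(28·34)/55⌋ = ⌊986/55⌋ − ⌊952/55⌋ = 17 − 17 = 0
n=29: ⌊(30·34)/55⌋ − ⌊(29·34)/55⌋ = ⌊1020/55⌋ − ⌊986/55⌋ = 18 − 17 = 1
n=30: ⌊(31·34)/55⌋ − ⌊(30·34)/55⌋ = ⌊1054/55⌋ − ⌊1020/55⌋ = 19 − 18 = 1
n=31: ⌊(32·34)/55⌋ − ⌊(31·34)/55⌋ = ⌊1088/55⌋ − ⌊1054/55⌋ = 19 − 19 = 0
n=32: ⌊(33·34)/55⌋ − ⌊(32·34)/55⌋ = ⌊1122/55⌋ − ⌊1088/55⌋ = 20 − 19 = 1
n=33: ⌊(34·34)/55⌋ − ⌊(33·34)/55⌋ = ⌊1156/55⌋ − ⌊1122/55⌋ = 21 − 20 = 1
n=34: ⌊(35·34)/55⌋ − ⌊(34·34)/55⌋ = ⌊1190/55⌋ − ⌊1156/55⌋ = 21 − 21 = 0
n=35: ⌊(36·34)/55⌋ − ⌊(35·34)/55⌋ = ⌊1224/55⌋ − ⌊1190/55⌋ = 22 − 21 = 1
n=36: ⌊(37·34)/55⌋ − ⌊(36·34)/55⌋ = ⌊1258/55⌋ − ⌊1224/55⌋ = 22 − 22 = 0
n=37: ⌊(38·34)/55⌋ − ⌊(37·34)/55⌋ = ⌊1292/55⌋ − ⌊1258/55⌋ = 23 − 22 = 1
n=38: ⌊(39·34)/55⌋ − ⌊(38·34)/55⌋ = ⌊1326/55⌋ − ⌊1292/55⌋ = 24 − 23 = 1
n=39: ⌊(40·34)/55⌋ − ⌊(39·34)/55⌋ = ⌊1360/55⌋ − ⌊1326/55⌋ = 24 − 24 = 0
n=40: ⌊(41·34)/55⌋ − ⌊(40·34)/55⌋ = ⌊1394/55⌋ − ⌊1360/55⌋ = 25 − 24 = 1
n=41: ⌊(42·34)/55⌋ − ⌊(41·34)/55⌋ = ⌊1428/55⌋ − ⌊1394/55⌋ = 25 − 25 = 0
n=42: ⌊(43·34)/55⌋ − ⌊(42·34)/55⌋ = ⌊1462/55⌋ − ⌊1428/55⌋ = 26 − 25 = 1
n=43: ⌊(44·34)/55⌋ − ⌊(43·34)/55⌋ = ⌊1496/55⌋ − ⌊1462/55⌋ = 27 − 26 = 1
n=44: ⌊(45·34)/55⌋ − ⌊(44·34)/55⌋ = ⌊1530/55⌋ − ⌊1496/55⌋ = 27 − 27 = 0
n=45: ⌊(46·34)/55⌋ − ⌊(45·34)/55⌋ = ⌊1564/55⌋ − ⌊1530/55⌋ = 28 − 27 = 1
n=46: ⌊(47·34)/55⌋ − ⌊(46·34)/55⌋ = ⌊1598/55⌋ − ⌊1564/55⌋ = 29 − 28 = 1
n=47: ⌊(48·34)/55⌋ − ⌊(47·34)/55⌋ = ⌊1632/55⌋ − ⌊1598/55⌋ = 29 − 29 = 0
n=48: ⌊(49·34)/55⌋ − ⌊(48·34)/55⌋ = ⌊1666/55⌋ − ⌊1632/55⌋ = 30 − 29 = 1
n=49: ⌊(50·34)/55⌋ − ⌊(49·34)/55⌋ = ⌊1700/55⌋ − ⌊1666/55⌋ = 30 − 30 = 0
n=50: ⌊(51·34)/55⌋ − ⌊(50·34)/55⌋ = ⌊1734/55⌋ − ⌊1700/55⌋ = 31 − 30 = 1
n=51: ⌊(52·34)/55⌋ − ⌊(51·34)/55⌋ = ⌊1768/55⌋ − ⌊1734/55⌋ = 32 − 31 = 1
n=52: ⌊(53·34)/55⌋ − ⌊(52·34)/55⌋ = ⌊1802/55⌋ − ⌊1768/55⌋ = 32 − 32 = 0
n=53: ⌊(54·34)/55⌋ − ⌊(53·34)/55⌋ = ⌊1836/55⌋ − ⌊1802/55⌋ = 33 − 32 = 1
n=54: ⌊(55·34)/55⌋ − ⌊(54·34)/55⌋ = ⌊1870/55⌋ − ⌊1836/55⌋ = 34 − 33 = 1
n=55: ⌊(56·34)/55⌋ − ⌊(55·34)/55⌋ = ⌊1904/55⌋ − ⌊1870/55⌋ = 34 − 34 = 0
n=56: ⌊(57·34)/55⌋ − ⌊(56·34)/55⌋ = ⌊1938/55⌋ − ⌊1904/55⌋ = 35 − 34 = 1
n=57: ⌊(58·34)/55⌋ − ⌊(57·34)/55⌋ = ⌊1972/55⌋ − ⌊1938/55⌋ = 35 − 35 = 0
n=58: ⌊(59·34)/55⌋ − ⌊(58·34)/55⌋ = ⌊2006/55⌋ − ⌊1972/55⌋ = 36 − 35 = 1
n=59: ⌊(60·34)/55⌋ − ⌊(59·34)/55⌋ = ⌊2040/55⌋ − ⌊2006/55⌋ = 37 − 36 = 1
n=60: ⌊(61·34)/55⌋ − ⌊(60·34)/55⌋ = ⌊2074/55⌋ − ⌊2040/55⌋ = 37 − 37 = 0
n=61: ⌊(62·34)/55⌋ − ⌊(61·34)/55⌋ = ⌊2108/55⌋ − ⌊2074/55⌋ = 38 − 37 = 1
n=62: ⌊(63·34)/55⌋ − ⌊(62·34)/55⌋ = ⌊2142/55⌋ − ⌊2108/55⌋ = 38 − 38 = 0
n=63: ⌊(64·34)/55⌋ − ⌊(63·34)/55⌋ = ⌊2176/55⌋ − ⌊2142/55⌋ = 39 − 38 = 1
n=64: ⌊(65·34)/55⌋ − ⌊(64·34)/55⌋ = ⌊2210/55⌋ − ⌊2176/55⌋ = 40 − 39 = 1
n=65: ⌊(66·34)/55⌋ − ⌊(65·34)/55⌋ = ⌊2244/55⌋ − ⌊2210/55⌋ = 40 − 40 = 0
n=66: ⌊(67·34)/55⌋ − ⌊(66·34)/55⌋ = ⌊2278/55⌋ − ⌊2244/55⌋ = 41 − 40 = 1
n=67: ⌊(68·34)/55⌋ − ⌊(67·34)/55⌋ = ⌊2312/55⌋ − ⌊2278/55⌋ = 42 − 41 = 1
n=68: ⌊(69·34)/55⌋ − ⌊(68·34)/55⌋ = ⌊2346/55⌋ − ⌊2312/55⌋ = 42 − 42 = 0
n=69: ⌊(70·34)/55⌋ − ⌊(69·34)/55⌋ = ⌊2380/55⌋ − ⌊2346/55⌋ = 43 − 42 = 1
n=70: ⌊(71·34)/55⌋ − ⌊(70·34)/55⌋ = ⌊2414/55⌋ − ⌊2380/55⌋ = 43 − 43 = 0
n=71: ⌊(72·34)/55⌋ − ⌊(71·34)/55⌋ = ⌊2448/55⌋ − ⌊2414/55⌋ = 44 − 43 = 1
n=72: ⌊(73·34)/55⌋ − ⌊(72·34)/55⌋ = ⌊2482/55⌋ − ⌊2448/55⌋ = 45 − 44 = 1
n=73: ⌊(74·34)/55⌋ − ⌊(73·34)/55⌋ = ⌊2516/55⌋ − ⌊2482/55⌋ = 45 − 45 = 0
n=74: ⌊(75·34)/55⌋ − ⌊(74·34)/55⌋ = ⌊2550/55⌋ − ⌊2516/55⌋ = 46 − 45 = 1
n=75: ⌊(76·34)/55⌋ − ⌊(75·34)/55⌋ = ⌊2584/55⌋ − ⌊2550/55⌋ = 46 − 46 = 0
n=76: ⌊(77·34)/55⌋ − ⌊(76·34)/55⌋ = ⌊2618/55⌋ − ⌊2584/55⌋ = 47 − 46 = 1
n=77: ⌊(78·34)/55⌋ − ⌊(77·34)/55⌋ = ⌊2652/55⌋ − ⌊2618/55⌋ = 48 − 47 = 1
n=78: ⌊(79·34)/55⌋ − ⌊(78·34)/55⌋ = ⌊2686/55⌋ − ⌊2652/55⌋ = 48 − 48 = 0
n=79: ⌊(80·34)/55⌋ − ⌊(79·34)/55⌋ = ⌊2720/55⌋ − ⌊2686/55⌋ = 49 − 48 = 1
n=80: ⌊(81·34)/55⌋ − ⌊(80·34)/55⌋ = ⌊2754/55⌋ − ⌊2720/55⌋ = 50 − 49 = 1
n=81: ⌊(82·34)/55⌋ − ⌊(81·34)/55⌋ = ⌊2788/55⌋ − ⌊2754/55⌋ = 50 − 50 = 0
n=82: ⌊(83·34)/55⌋ − ⌊(82·34)/55⌋ = ⌊2822/55⌋ − ⌊2788/55⌋ = 51 − 50 = 1
n=83: ⌊(84·34)/55⌋ − ⌊(83·34)/55⌋ = ⌊2856/55⌋ − ⌊2822/55⌋ = 51 − 51 = 0
n=84: ⌊(85·34)/55⌋ − ⌊(84·34)/55⌋ = ⌊2890/55⌋ − ⌊2856/55⌋ = 52 − 51 = 1
n=85: ⌊(86·34)/55⌋ − ⌊(85·34)/55⌋ = ⌊2924/55⌋ − ⌊2890/55⌋ = 53 − 52 = 1
n=86: ⌊(87·34)/55⌋ − ⌊(86·34)/55⌋ = ⌊2958/55⌋ − ⌊2924/55⌋ = 53 − 53 = 0
n=87: ⌊(88·34)/55⌋ − ⌊(87·34)/55⌋ = ⌊2992/55⌋ − ⌊2958/55⌋ = 54 − 53 = 1
n=88: ⌊(89·34)/55⌋ − ⌊(88·34)/55⌋ = ⌊3026/55⌋ − ⌊2992/55⌋ = 55 − 54 = 1
n=89: ⌊(90·34)/55⌋ − ⌊(89·34)/55⌋ = ⌊3060/55⌋ − ⌊3026/55⌋ = 55 − 55 = 0
n=90: ⌊(91·34)/55⌋ − ⌊(90·34)/55⌋ = ⌊3094/55⌋ − ⌊3060/55⌋ = 56 − 55 = 1
n=91: ⌊(92·34)/55⌋ − ⌊(91·34)/55⌋ = ⌊3128/55⌋ − ⌊3094/55⌋ = 56 − 56 = 0
n=92: ⌊(93·34)/55⌋ − ⌊(92·34)/55⌋ = ⌊3162/55⌋ − ⌊3128/55⌋ = 57 − 56 = 1
n=93: ⌊(94·34)/55⌋ − ⌊(93·34)/55⌋ = ⌊3196/55⌋ − ⌊3162/55⌋ = 58 − 57 = 1
n=94: ⌊(95·34)/55⌋ − ⌊(94·34)/55⌋ = ⌊3230/55⌋ − ⌊3196/55⌋ = 58 − 58 = 0
n=95: ⌊(96·34)/55⌋ − ⌊(95·34)/55⌋ = ⌊3264/55⌋ − ⌊3230/55⌋ = 59 − 58 = 1
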